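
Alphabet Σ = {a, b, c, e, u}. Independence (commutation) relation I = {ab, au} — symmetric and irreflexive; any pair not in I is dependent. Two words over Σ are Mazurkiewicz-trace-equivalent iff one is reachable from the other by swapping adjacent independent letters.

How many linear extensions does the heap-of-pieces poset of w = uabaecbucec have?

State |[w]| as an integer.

6

piece 0:u — minimal
piece 1:a — minimal
piece 2:b rests on {0:u}
piece 3:a rests on {1:a}
piece 4:e rests on {2:b, 3:a}
piece 5:c rests on {4:e}
piece 6:b rests on {5:c}
piece 7:u rests on {6:b}
piece 8:c rests on {7:u}
piece 9:e rests on {8:c}
piece 10:c rests on {9:e}
minimal pieces: {0:u, 1:a}
ways to finish when only these pieces remain (= sum over removing one remaining piece with nothing left below it):
  1 left: {10}→1
  2 left: {9,10}→1
  3 left: {8,9,10}→1
  4 left: {7,8,9,10}→1
  5 left: {6,7,8,9,10}→1
  6 left: {5,6,7,8,9,10}→1
  7 left: {4,5,6,7,8,9,10}→1
  8 left: {2,4,5,6,7,8,9,10}→1  {3,4,5,6,7,8,9,10}→1
  9 left: {0,2,4,5,6,7,8,9,10}→1  {1,3,4,5,6,7,8,9,10}→1  {2,3,4,5,6,7,8,9,10}→2
  placing 0:u first → 3 extensions
  placing 1:a first → 3 extensions
total linear extensions = 6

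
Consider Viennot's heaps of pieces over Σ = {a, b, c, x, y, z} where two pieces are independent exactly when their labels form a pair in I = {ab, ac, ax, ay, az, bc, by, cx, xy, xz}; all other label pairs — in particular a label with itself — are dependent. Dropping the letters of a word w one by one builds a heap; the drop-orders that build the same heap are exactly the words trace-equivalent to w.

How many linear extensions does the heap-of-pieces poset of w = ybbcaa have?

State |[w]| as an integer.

#0=y has no predecessor
#1=b has no predecessor
#2=b depends on [1:b]
#3=c depends on [0:y]
#4=a has no predecessor
#5=a depends on [4:a]
sources: [0:y, 1:b, 4:a]
N(rest) = Σ N(rest − s) over sources s of rest; N(one piece) = 1:
  size 1 → [2]=1  [3]=1  [5]=1
  size 2 → [0,3]=1  [1,2]=1  [2,3]=2  [2,5]=2  [3,5]=2  [4,5]=1
  size 3 → [0,2,3]=3  [0,3,5]=3  [1,2,3]=3  [1,2,5]=3  [2,3,5]=6  [2,4,5]=3  [3,4,5]=3
  size 4 → [0,1,2,3]=6  [0,2,3,5]=12  [0,3,4,5]=6  [1,2,3,5]=12  [1,2,4,5]=6  [2,3,4,5]=12
  first=0(y) contributes 30
  first=1(b) contributes 30
  first=4(a) contributes 30
|[w]| = 90

90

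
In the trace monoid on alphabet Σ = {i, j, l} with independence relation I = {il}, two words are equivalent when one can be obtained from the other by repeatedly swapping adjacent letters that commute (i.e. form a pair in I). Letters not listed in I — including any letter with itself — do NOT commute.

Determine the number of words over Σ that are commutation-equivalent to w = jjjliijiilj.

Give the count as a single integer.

piece 0:j — minimal
piece 1:j rests on {0:j}
piece 2:j rests on {1:j}
piece 3:l rests on {2:j}
piece 4:i rests on {2:j}
piece 5:i rests on {4:i}
piece 6:j rests on {3:l, 5:i}
piece 7:i rests on {6:j}
piece 8:i rests on {7:i}
piece 9:l rests on {6:j}
piece 10:j rests on {8:i, 9:l}
minimal pieces: {0:j}
ways to finish when only these pieces remain (= sum over removing one remaining piece with nothing left below it):
  1 left: {10}→1
  2 left: {8,10}→1  {9,10}→1
  3 left: {7,8,10}→1  {8,9,10}→2
  4 left: {7,8,9,10}→3
  5 left: {6,7,8,9,10}→3
  6 left: {3,6,7,8,9,10}→3  {5,6,7,8,9,10}→3
  7 left: {3,5,6,7,8,9,10}→6  {4,5,6,7,8,9,10}→3
  8 left: {3,4,5,6,7,8,9,10}→9
  9 left: {2,3,4,5,6,7,8,9,10}→9
  placing 0:j first → 9 extensions

9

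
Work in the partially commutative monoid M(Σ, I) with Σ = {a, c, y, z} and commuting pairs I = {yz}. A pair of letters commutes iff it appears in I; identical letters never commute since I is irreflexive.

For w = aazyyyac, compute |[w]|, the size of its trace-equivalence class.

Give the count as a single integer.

4

drop 0:a onto floor
drop 1:a onto {0:a}
drop 2:z onto {1:a}
drop 3:y onto {1:a}
drop 4:y onto {3:y}
drop 5:y onto {4:y}
drop 6:a onto {2:z, 5:y}
drop 7:c onto {6:a}
ground layer = {0:a}
drop-orders for the pieces not yet dropped (sum over which currently-grounded one goes next):
  1 to go: {7} 1
  2 to go: {6,7} 1
  3 to go: {2,6,7} 1  {5,6,7} 1
  4 to go: {2,5,6,7} 2  {4,5,6,7} 1
  5 to go: {2,4,5,6,7} 3  {3,4,5,6,7} 1
  6 to go: {2,3,4,5,6,7} 4
  if 0:a drops first: 4 orders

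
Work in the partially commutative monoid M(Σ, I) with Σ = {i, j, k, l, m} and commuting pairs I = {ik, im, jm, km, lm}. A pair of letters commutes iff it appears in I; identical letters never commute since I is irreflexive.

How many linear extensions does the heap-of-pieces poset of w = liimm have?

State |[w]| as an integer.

10

0(l) covers ∅
1(i) covers 0:l
2(i) covers 1:i
3(m) covers ∅
4(m) covers 3:m
floor of heap: 0:l, 3:m
completions by unplaced set U, small U first (add the entries for U minus each lowest piece of U):
  |U|=1: {2}:1  {4}:1
  |U|=2: {1,2}:1  {2,4}:2  {3,4}:1
  |U|=3: {0,1,2}:1  {1,2,4}:3  {2,3,4}:3
  start at 0(l): 6
  start at 3(m): 4
sum over floor = 10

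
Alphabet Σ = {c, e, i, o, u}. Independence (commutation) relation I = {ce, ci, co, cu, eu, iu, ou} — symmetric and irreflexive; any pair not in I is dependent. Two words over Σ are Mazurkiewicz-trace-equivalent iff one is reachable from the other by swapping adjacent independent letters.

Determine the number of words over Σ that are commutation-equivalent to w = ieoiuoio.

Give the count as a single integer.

8

drop 0:i onto floor
drop 1:e onto {0:i}
drop 2:o onto {1:e}
drop 3:i onto {2:o}
drop 4:u onto floor
drop 5:o onto {3:i}
drop 6:i onto {5:o}
drop 7:o onto {6:i}
ground layer = {0:i, 4:u}
drop-orders for the pieces not yet dropped (sum over which currently-grounded one goes next):
  1 to go: {4} 1  {7} 1
  2 to go: {4,7} 2  {6,7} 1
  3 to go: {4,6,7} 3  {5,6,7} 1
  4 to go: {3,5,6,7} 1  {4,5,6,7} 4
  5 to go: {2,3,5,6,7} 1  {3,4,5,6,7} 5
  6 to go: {1,2,3,5,6,7} 1  {2,3,4,5,6,7} 6
  if 0:i drops first: 7 orders
  if 4:u drops first: 1 orders
heap linearizations: 8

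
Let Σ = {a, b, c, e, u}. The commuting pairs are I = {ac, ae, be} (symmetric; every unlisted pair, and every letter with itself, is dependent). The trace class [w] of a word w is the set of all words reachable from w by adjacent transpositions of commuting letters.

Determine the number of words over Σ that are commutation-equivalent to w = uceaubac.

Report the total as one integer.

6

piece 0:u — minimal
piece 1:c rests on {0:u}
piece 2:e rests on {1:c}
piece 3:a rests on {0:u}
piece 4:u rests on {2:e, 3:a}
piece 5:b rests on {4:u}
piece 6:a rests on {5:b}
piece 7:c rests on {5:b}
minimal pieces: {0:u}
ways to finish when only these pieces remain (= sum over removing one remaining piece with nothing left below it):
  1 left: {6}→1  {7}→1
  2 left: {6,7}→2
  3 left: {5,6,7}→2
  4 left: {4,5,6,7}→2
  5 left: {2,4,5,6,7}→2  {3,4,5,6,7}→2
  6 left: {1,2,4,5,6,7}→2  {2,3,4,5,6,7}→4
  placing 0:u first → 6 extensions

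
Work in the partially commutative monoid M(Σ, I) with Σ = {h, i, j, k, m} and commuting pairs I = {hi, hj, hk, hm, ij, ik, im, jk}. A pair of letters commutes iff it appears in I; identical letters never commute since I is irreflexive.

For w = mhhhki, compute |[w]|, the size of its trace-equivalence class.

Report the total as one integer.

drop 0:m onto floor
drop 1:h onto floor
drop 2:h onto {1:h}
drop 3:h onto {2:h}
drop 4:k onto {0:m}
drop 5:i onto floor
ground layer = {0:m, 1:h, 5:i}
drop-orders for the pieces not yet dropped (sum over which currently-grounded one goes next):
  1 to go: {3} 1  {4} 1  {5} 1
  2 to go: {0,4} 1  {2,3} 1  {3,4} 2  {3,5} 2  {4,5} 2
  3 to go: {0,3,4} 3  {0,4,5} 3  {1,2,3} 1  {2,3,4} 3  {2,3,5} 3  {3,4,5} 6
  4 to go: {0,2,3,4} 6  {0,3,4,5} 12  {1,2,3,4} 4  {1,2,3,5} 4  {2,3,4,5} 12
  if 0:m drops first: 20 orders
  if 1:h drops first: 30 orders
  if 5:i drops first: 10 orders
heap linearizations: 60

60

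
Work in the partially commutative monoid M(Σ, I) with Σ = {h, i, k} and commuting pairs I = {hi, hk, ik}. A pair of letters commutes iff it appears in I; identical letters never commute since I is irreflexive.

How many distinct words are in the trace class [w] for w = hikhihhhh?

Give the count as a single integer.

#0=h has no predecessor
#1=i has no predecessor
#2=k has no predecessor
#3=h depends on [0:h]
#4=i depends on [1:i]
#5=h depends on [3:h]
#6=h depends on [5:h]
#7=h depends on [6:h]
#8=h depends on [7:h]
sources: [0:h, 1:i, 2:k]
N(rest) = Σ N(rest − s) over sources s of rest; N(one piece) = 1:
  size 1 → [2]=1  [4]=1  [8]=1
  size 2 → [1,4]=1  [2,4]=2  [2,8]=2  [4,8]=2  [7,8]=1
  size 3 → [1,2,4]=3  [1,4,8]=3  [2,4,8]=6  [2,7,8]=3  [4,7,8]=3  [6,7,8]=1
  size 4 → [1,2,4,8]=12  [1,4,7,8]=6  [2,4,7,8]=12  [2,6,7,8]=4  [4,6,7,8]=4  [5,6,7,8]=1
  size 5 → [1,2,4,7,8]=30  [1,4,6,7,8]=10  [2,4,6,7,8]=20  [2,5,6,7,8]=5  [3,5,6,7,8]=1  [4,5,6,7,8]=5
  size 6 → [0,3,5,6,7,8]=1  [1,2,4,6,7,8]=60  [1,4,5,6,7,8]=15  [2,3,5,6,7,8]=6  [2,4,5,6,7,8]=30  [3,4,5,6,7,8]=6
  size 7 → [0,2,3,5,6,7,8]=7  [0,3,4,5,6,7,8]=7  [1,2,4,5,6,7,8]=105  [1,3,4,5,6,7,8]=21  [2,3,4,5,6,7,8]=42
  first=0(h) contributes 168
  first=1(i) contributes 56
  first=2(k) contributes 28
|[w]| = 252

252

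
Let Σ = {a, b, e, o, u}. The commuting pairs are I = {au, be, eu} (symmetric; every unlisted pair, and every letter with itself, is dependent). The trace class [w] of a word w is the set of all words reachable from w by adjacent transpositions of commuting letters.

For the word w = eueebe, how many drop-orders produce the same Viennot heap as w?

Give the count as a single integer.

0(e) covers ∅
1(u) covers ∅
2(e) covers 0:e
3(e) covers 2:e
4(b) covers 1:u
5(e) covers 3:e
floor of heap: 0:e, 1:u
completions by unplaced set U, small U first (add the entries for U minus each lowest piece of U):
  |U|=1: {4}:1  {5}:1
  |U|=2: {1,4}:1  {3,5}:1  {4,5}:2
  |U|=3: {1,4,5}:3  {2,3,5}:1  {3,4,5}:3
  |U|=4: {0,2,3,5}:1  {1,3,4,5}:6  {2,3,4,5}:4
  start at 0(e): 10
  start at 1(u): 5
sum over floor = 15

15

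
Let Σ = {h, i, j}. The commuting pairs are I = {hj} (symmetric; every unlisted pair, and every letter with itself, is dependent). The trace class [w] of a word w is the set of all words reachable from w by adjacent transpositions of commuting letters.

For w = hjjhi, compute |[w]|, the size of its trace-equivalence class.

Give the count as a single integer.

#0=h has no predecessor
#1=j has no predecessor
#2=j depends on [1:j]
#3=h depends on [0:h]
#4=i depends on [2:j, 3:h]
sources: [0:h, 1:j]
N(rest) = Σ N(rest − s) over sources s of rest; N(one piece) = 1:
  size 1 → [4]=1
  size 2 → [2,4]=1  [3,4]=1
  size 3 → [0,3,4]=1  [1,2,4]=1  [2,3,4]=2
  first=0(h) contributes 3
  first=1(j) contributes 3
|[w]| = 6

6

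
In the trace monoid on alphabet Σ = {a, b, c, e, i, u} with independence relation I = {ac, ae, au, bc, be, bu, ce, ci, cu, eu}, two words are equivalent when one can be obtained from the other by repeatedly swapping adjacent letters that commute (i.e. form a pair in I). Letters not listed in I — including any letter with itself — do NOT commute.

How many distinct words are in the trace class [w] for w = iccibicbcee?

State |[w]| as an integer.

#0=i has no predecessor
#1=c has no predecessor
#2=c depends on [1:c]
#3=i depends on [0:i]
#4=b depends on [3:i]
#5=i depends on [4:b]
#6=c depends on [2:c]
#7=b depends on [5:i]
#8=c depends on [6:c]
#9=e depends on [5:i]
#10=e depends on [9:e]
sources: [0:i, 1:c]
N(rest) = Σ N(rest − s) over sources s of rest; N(one piece) = 1:
  size 1 → [7]=1  [8]=1  [10]=1
  size 2 → [6,8]=1  [7,8]=2  [7,10]=2  [8,10]=2  [9,10]=1
  size 3 → [2,6,8]=1  [6,7,8]=3  [6,8,10]=3  [7,8,10]=6  [7,9,10]=3  [8,9,10]=3
  size 4 → [1,2,6,8]=1  [2,6,7,8]=4  [2,6,8,10]=4  [5,7,9,10]=3  [6,7,8,10]=12  [6,8,9,10]=6  [7,8,9,10]=12
  size 5 → [1,2,6,7,8]=5  [1,2,6,8,10]=5  [2,6,7,8,10]=20  [2,6,8,9,10]=10  [4,5,7,9,10]=3  [5,7,8,9,10]=15  [6,7,8,9,10]=30
  size 6 → [1,2,6,7,8,10]=30  [1,2,6,8,9,10]=15  [2,6,7,8,9,10]=60  [3,4,5,7,9,10]=3  [4,5,7,8,9,10]=18  [5,6,7,8,9,10]=45
  size 7 → [0,3,4,5,7,9,10]=3  [1,2,6,7,8,9,10]=105  [2,5,6,7,8,9,10]=105  [3,4,5,7,8,9,10]=21  [4,5,6,7,8,9,10]=63
  size 8 → [0,3,4,5,7,8,9,10]=24  [1,2,5,6,7,8,9,10]=210  [2,4,5,6,7,8,9,10]=168  [3,4,5,6,7,8,9,10]=84
  size 9 → [0,3,4,5,6,7,8,9,10]=108  [1,2,4,5,6,7,8,9,10]=378  [2,3,4,5,6,7,8,9,10]=252
  first=0(i) contributes 630
  first=1(c) contributes 360
|[w]| = 990

990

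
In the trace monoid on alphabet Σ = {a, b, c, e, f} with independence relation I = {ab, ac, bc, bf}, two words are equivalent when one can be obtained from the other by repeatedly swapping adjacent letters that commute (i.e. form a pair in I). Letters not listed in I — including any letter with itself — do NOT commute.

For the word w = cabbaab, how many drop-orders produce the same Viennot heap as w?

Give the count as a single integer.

140

drop 0:c onto floor
drop 1:a onto floor
drop 2:b onto floor
drop 3:b onto {2:b}
drop 4:a onto {1:a}
drop 5:a onto {4:a}
drop 6:b onto {3:b}
ground layer = {0:c, 1:a, 2:b}
drop-orders for the pieces not yet dropped (sum over which currently-grounded one goes next):
  1 to go: {0} 1  {5} 1  {6} 1
  2 to go: {0,5} 2  {0,6} 2  {3,6} 1  {4,5} 1  {5,6} 2
  3 to go: {0,3,6} 3  {0,4,5} 3  {0,5,6} 6  {1,4,5} 1  {2,3,6} 1  {3,5,6} 3  {4,5,6} 3
  4 to go: {0,1,4,5} 4  {0,2,3,6} 4  {0,3,5,6} 12  {0,4,5,6} 12  {1,4,5,6} 4  {2,3,5,6} 4  {3,4,5,6} 6
  5 to go: {0,1,4,5,6} 20  {0,2,3,5,6} 20  {0,3,4,5,6} 30  {1,3,4,5,6} 10  {2,3,4,5,6} 10
  if 0:c drops first: 20 orders
  if 1:a drops first: 60 orders
  if 2:b drops first: 60 orders
heap linearizations: 140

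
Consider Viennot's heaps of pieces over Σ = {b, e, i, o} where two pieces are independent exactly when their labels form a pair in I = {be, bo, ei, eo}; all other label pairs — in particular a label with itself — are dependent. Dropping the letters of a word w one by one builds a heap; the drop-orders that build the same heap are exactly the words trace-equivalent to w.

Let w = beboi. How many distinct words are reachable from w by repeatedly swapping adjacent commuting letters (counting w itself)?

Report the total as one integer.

15

0(b) covers ∅
1(e) covers ∅
2(b) covers 0:b
3(o) covers ∅
4(i) covers 2:b, 3:o
floor of heap: 0:b, 1:e, 3:o
completions by unplaced set U, small U first (add the entries for U minus each lowest piece of U):
  |U|=1: {1}:1  {4}:1
  |U|=2: {1,4}:2  {2,4}:1  {3,4}:1
  |U|=3: {0,2,4}:1  {1,2,4}:3  {1,3,4}:3  {2,3,4}:2
  start at 0(b): 8
  start at 1(e): 3
  start at 3(o): 4
sum over floor = 15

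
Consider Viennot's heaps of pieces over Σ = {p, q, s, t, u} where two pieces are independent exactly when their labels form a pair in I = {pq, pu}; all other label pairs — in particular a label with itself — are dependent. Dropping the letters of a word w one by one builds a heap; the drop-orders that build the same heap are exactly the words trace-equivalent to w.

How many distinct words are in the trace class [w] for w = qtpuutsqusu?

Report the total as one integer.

drop 0:q onto floor
drop 1:t onto {0:q}
drop 2:p onto {1:t}
drop 3:u onto {1:t}
drop 4:u onto {3:u}
drop 5:t onto {2:p, 4:u}
drop 6:s onto {5:t}
drop 7:q onto {6:s}
drop 8:u onto {7:q}
drop 9:s onto {8:u}
drop 10:u onto {9:s}
ground layer = {0:q}
drop-orders for the pieces not yet dropped (sum over which currently-grounded one goes next):
  1 to go: {10} 1
  2 to go: {9,10} 1
  3 to go: {8,9,10} 1
  4 to go: {7,8,9,10} 1
  5 to go: {6,7,8,9,10} 1
  6 to go: {5,6,7,8,9,10} 1
  7 to go: {2,5,6,7,8,9,10} 1  {4,5,6,7,8,9,10} 1
  8 to go: {2,4,5,6,7,8,9,10} 2  {3,4,5,6,7,8,9,10} 1
  9 to go: {2,3,4,5,6,7,8,9,10} 3
  if 0:q drops first: 3 orders

3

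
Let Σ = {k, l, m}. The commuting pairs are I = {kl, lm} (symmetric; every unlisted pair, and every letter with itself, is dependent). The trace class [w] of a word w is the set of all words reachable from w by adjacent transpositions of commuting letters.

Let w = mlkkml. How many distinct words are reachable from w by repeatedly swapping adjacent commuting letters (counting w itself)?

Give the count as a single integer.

piece 0:m — minimal
piece 1:l — minimal
piece 2:k rests on {0:m}
piece 3:k rests on {2:k}
piece 4:m rests on {3:k}
piece 5:l rests on {1:l}
minimal pieces: {0:m, 1:l}
ways to finish when only these pieces remain (= sum over removing one remaining piece with nothing left below it):
  1 left: {4}→1  {5}→1
  2 left: {1,5}→1  {3,4}→1  {4,5}→2
  3 left: {1,4,5}→3  {2,3,4}→1  {3,4,5}→3
  4 left: {0,2,3,4}→1  {1,3,4,5}→6  {2,3,4,5}→4
  placing 0:m first → 10 extensions
  placing 1:l first → 5 extensions
total linear extensions = 15

15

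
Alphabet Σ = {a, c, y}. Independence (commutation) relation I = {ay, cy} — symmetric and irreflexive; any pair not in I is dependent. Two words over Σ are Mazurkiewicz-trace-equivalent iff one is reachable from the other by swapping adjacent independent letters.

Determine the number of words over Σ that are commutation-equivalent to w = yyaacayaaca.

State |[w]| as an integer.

165

#0=y has no predecessor
#1=y depends on [0:y]
#2=a has no predecessor
#3=a depends on [2:a]
#4=c depends on [3:a]
#5=a depends on [4:c]
#6=y depends on [1:y]
#7=a depends on [5:a]
#8=a depends on [7:a]
#9=c depends on [8:a]
#10=a depends on [9:c]
sources: [0:y, 2:a]
N(rest) = Σ N(rest − s) over sources s of rest; N(one piece) = 1:
  size 1 → [6]=1  [10]=1
  size 2 → [1,6]=1  [6,10]=2  [9,10]=1
  size 3 → [0,1,6]=1  [1,6,10]=3  [6,9,10]=3  [8,9,10]=1
  size 4 → [0,1,6,10]=4  [1,6,9,10]=6  [6,8,9,10]=4  [7,8,9,10]=1
  size 5 → [0,1,6,9,10]=10  [1,6,8,9,10]=10  [5,7,8,9,10]=1  [6,7,8,9,10]=5
  size 6 → [0,1,6,8,9,10]=20  [1,6,7,8,9,10]=15  [4,5,7,8,9,10]=1  [5,6,7,8,9,10]=6
  size 7 → [0,1,6,7,8,9,10]=35  [1,5,6,7,8,9,10]=21  [3,4,5,7,8,9,10]=1  [4,5,6,7,8,9,10]=7
  size 8 → [0,1,5,6,7,8,9,10]=56  [1,4,5,6,7,8,9,10]=28  [2,3,4,5,7,8,9,10]=1  [3,4,5,6,7,8,9,10]=8
  size 9 → [0,1,4,5,6,7,8,9,10]=84  [1,3,4,5,6,7,8,9,10]=36  [2,3,4,5,6,7,8,9,10]=9
  first=0(y) contributes 45
  first=2(a) contributes 120
|[w]| = 165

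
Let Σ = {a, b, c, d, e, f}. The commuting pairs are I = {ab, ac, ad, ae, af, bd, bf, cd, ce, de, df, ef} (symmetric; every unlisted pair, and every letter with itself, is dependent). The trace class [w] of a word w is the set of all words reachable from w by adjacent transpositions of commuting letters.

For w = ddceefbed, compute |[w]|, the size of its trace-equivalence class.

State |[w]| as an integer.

1008

piece 0:d — minimal
piece 1:d rests on {0:d}
piece 2:c — minimal
piece 3:e — minimal
piece 4:e rests on {3:e}
piece 5:f rests on {2:c}
piece 6:b rests on {2:c, 4:e}
piece 7:e rests on {6:b}
piece 8:d rests on {1:d}
minimal pieces: {0:d, 2:c, 3:e}
ways to finish when only these pieces remain (= sum over removing one remaining piece with nothing left below it):
  1 left: {5}→1  {7}→1  {8}→1
  2 left: {1,8}→1  {5,7}→2  {5,8}→2  {6,7}→1  {7,8}→2
  3 left: {0,1,8}→1  {1,5,8}→3  {1,7,8}→3  {4,6,7}→1  {5,6,7}→3  {5,7,8}→6  {6,7,8}→3
  4 left: {0,1,5,8}→4  {0,1,7,8}→4  {1,5,7,8}→12  {1,6,7,8}→6  {2,5,6,7}→3  {3,4,6,7}→1  {4,5,6,7}→4  {4,6,7,8}→4  {5,6,7,8}→12
  5 left: {0,1,5,7,8}→20  {0,1,6,7,8}→10  {1,4,6,7,8}→10  {1,5,6,7,8}→30  {2,4,5,6,7}→7  {2,5,6,7,8}→15  {3,4,5,6,7}→5  {3,4,6,7,8}→5  {4,5,6,7,8}→20
  6 left: {0,1,4,6,7,8}→20  {0,1,5,6,7,8}→60  {1,2,5,6,7,8}→45  {1,3,4,6,7,8}→15  {1,4,5,6,7,8}→60  {2,3,4,5,6,7}→12  {2,4,5,6,7,8}→42  {3,4,5,6,7,8}→30
  7 left: {0,1,2,5,6,7,8}→105  {0,1,3,4,6,7,8}→35  {0,1,4,5,6,7,8}→140  {1,2,4,5,6,7,8}→147  {1,3,4,5,6,7,8}→105  {2,3,4,5,6,7,8}→84
  placing 0:d first → 336 extensions
  placing 2:c first → 280 extensions
  placing 3:e first → 392 extensions
total linear extensions = 1008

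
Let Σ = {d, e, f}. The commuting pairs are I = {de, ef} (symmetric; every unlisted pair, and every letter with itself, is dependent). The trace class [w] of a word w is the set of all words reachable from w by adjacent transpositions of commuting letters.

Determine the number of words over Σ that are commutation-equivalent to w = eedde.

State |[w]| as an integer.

0(e) covers ∅
1(e) covers 0:e
2(d) covers ∅
3(d) covers 2:d
4(e) covers 1:e
floor of heap: 0:e, 2:d
completions by unplaced set U, small U first (add the entries for U minus each lowest piece of U):
  |U|=1: {3}:1  {4}:1
  |U|=2: {1,4}:1  {2,3}:1  {3,4}:2
  |U|=3: {0,1,4}:1  {1,3,4}:3  {2,3,4}:3
  start at 0(e): 6
  start at 2(d): 4
sum over floor = 10

10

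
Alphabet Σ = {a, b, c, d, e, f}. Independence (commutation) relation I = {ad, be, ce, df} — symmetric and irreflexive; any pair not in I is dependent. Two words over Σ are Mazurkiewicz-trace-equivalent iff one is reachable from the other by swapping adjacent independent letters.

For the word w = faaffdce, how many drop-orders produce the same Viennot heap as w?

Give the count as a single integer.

12

piece 0:f — minimal
piece 1:a rests on {0:f}
piece 2:a rests on {1:a}
piece 3:f rests on {2:a}
piece 4:f rests on {3:f}
piece 5:d — minimal
piece 6:c rests on {4:f, 5:d}
piece 7:e rests on {4:f, 5:d}
minimal pieces: {0:f, 5:d}
ways to finish when only these pieces remain (= sum over removing one remaining piece with nothing left below it):
  1 left: {6}→1  {7}→1
  2 left: {6,7}→2
  3 left: {4,6,7}→2  {5,6,7}→2
  4 left: {3,4,6,7}→2  {4,5,6,7}→4
  5 left: {2,3,4,6,7}→2  {3,4,5,6,7}→6
  6 left: {1,2,3,4,6,7}→2  {2,3,4,5,6,7}→8
  placing 0:f first → 10 extensions
  placing 5:d first → 2 extensions
total linear extensions = 12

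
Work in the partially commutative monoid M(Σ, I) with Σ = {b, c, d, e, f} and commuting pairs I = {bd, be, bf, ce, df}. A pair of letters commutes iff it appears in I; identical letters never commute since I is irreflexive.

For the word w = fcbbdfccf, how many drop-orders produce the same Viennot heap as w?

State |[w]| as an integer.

piece 0:f — minimal
piece 1:c rests on {0:f}
piece 2:b rests on {1:c}
piece 3:b rests on {2:b}
piece 4:d rests on {1:c}
piece 5:f rests on {1:c}
piece 6:c rests on {3:b, 4:d, 5:f}
piece 7:c rests on {6:c}
piece 8:f rests on {7:c}
minimal pieces: {0:f}
ways to finish when only these pieces remain (= sum over removing one remaining piece with nothing left below it):
  1 left: {8}→1
  2 left: {7,8}→1
  3 left: {6,7,8}→1
  4 left: {3,6,7,8}→1  {4,6,7,8}→1  {5,6,7,8}→1
  5 left: {2,3,6,7,8}→1  {3,4,6,7,8}→2  {3,5,6,7,8}→2  {4,5,6,7,8}→2
  6 left: {2,3,4,6,7,8}→3  {2,3,5,6,7,8}→3  {3,4,5,6,7,8}→6
  7 left: {2,3,4,5,6,7,8}→12
  placing 0:f first → 12 extensions

12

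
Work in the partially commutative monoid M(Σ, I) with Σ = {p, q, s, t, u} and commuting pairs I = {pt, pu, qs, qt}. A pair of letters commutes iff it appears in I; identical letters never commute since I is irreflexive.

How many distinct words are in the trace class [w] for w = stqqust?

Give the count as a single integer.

6

#0=s has no predecessor
#1=t depends on [0:s]
#2=q has no predecessor
#3=q depends on [2:q]
#4=u depends on [1:t, 3:q]
#5=s depends on [4:u]
#6=t depends on [5:s]
sources: [0:s, 2:q]
N(rest) = Σ N(rest − s) over sources s of rest; N(one piece) = 1:
  size 1 → [6]=1
  size 2 → [5,6]=1
  size 3 → [4,5,6]=1
  size 4 → [1,4,5,6]=1  [3,4,5,6]=1
  size 5 → [0,1,4,5,6]=1  [1,3,4,5,6]=2  [2,3,4,5,6]=1
  first=0(s) contributes 3
  first=2(q) contributes 3
|[w]| = 6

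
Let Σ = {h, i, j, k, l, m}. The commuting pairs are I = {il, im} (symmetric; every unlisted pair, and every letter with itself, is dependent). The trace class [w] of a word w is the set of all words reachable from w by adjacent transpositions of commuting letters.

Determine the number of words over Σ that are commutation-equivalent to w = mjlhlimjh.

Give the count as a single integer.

piece 0:m — minimal
piece 1:j rests on {0:m}
piece 2:l rests on {1:j}
piece 3:h rests on {2:l}
piece 4:l rests on {3:h}
piece 5:i rests on {3:h}
piece 6:m rests on {4:l}
piece 7:j rests on {5:i, 6:m}
piece 8:h rests on {7:j}
minimal pieces: {0:m}
ways to finish when only these pieces remain (= sum over removing one remaining piece with nothing left below it):
  1 left: {8}→1
  2 left: {7,8}→1
  3 left: {5,7,8}→1  {6,7,8}→1
  4 left: {4,6,7,8}→1  {5,6,7,8}→2
  5 left: {4,5,6,7,8}→3
  6 left: {3,4,5,6,7,8}→3
  7 left: {2,3,4,5,6,7,8}→3
  placing 0:m first → 3 extensions

3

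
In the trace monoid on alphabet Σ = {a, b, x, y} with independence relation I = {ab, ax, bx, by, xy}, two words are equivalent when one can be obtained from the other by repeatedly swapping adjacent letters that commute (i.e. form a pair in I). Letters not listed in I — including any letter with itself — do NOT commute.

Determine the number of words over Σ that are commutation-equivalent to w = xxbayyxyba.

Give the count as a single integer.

piece 0:x — minimal
piece 1:x rests on {0:x}
piece 2:b — minimal
piece 3:a — minimal
piece 4:y rests on {3:a}
piece 5:y rests on {4:y}
piece 6:x rests on {1:x}
piece 7:y rests on {5:y}
piece 8:b rests on {2:b}
piece 9:a rests on {7:y}
minimal pieces: {0:x, 2:b, 3:a}
ways to finish when only these pieces remain (= sum over removing one remaining piece with nothing left below it):
  1 left: {6}→1  {8}→1  {9}→1
  2 left: {1,6}→1  {2,8}→1  {6,8}→2  {6,9}→2  {7,9}→1  {8,9}→2
  3 left: {0,1,6}→1  {1,6,8}→3  {1,6,9}→3  {2,6,8}→3  {2,8,9}→3  {5,7,9}→1  {6,7,9}→3  {6,8,9}→6  {7,8,9}→3
  4 left: {0,1,6,8}→4  {0,1,6,9}→4  {1,2,6,8}→6  {1,6,7,9}→6  {1,6,8,9}→12  {2,6,8,9}→12  {2,7,8,9}→6  {4,5,7,9}→1  {5,6,7,9}→4  {5,7,8,9}→4  {6,7,8,9}→12
  5 left: {0,1,2,6,8}→10  {0,1,6,7,9}→10  {0,1,6,8,9}→20  {1,2,6,8,9}→30  {1,5,6,7,9}→10  {1,6,7,8,9}→30  {2,5,7,8,9}→10  {2,6,7,8,9}→30  {3,4,5,7,9}→1  {4,5,6,7,9}→5  {4,5,7,8,9}→5  {5,6,7,8,9}→20
  6 left: {0,1,2,6,8,9}→60  {0,1,5,6,7,9}→20  {0,1,6,7,8,9}→60  {1,2,6,7,8,9}→90  {1,4,5,6,7,9}→15  {1,5,6,7,8,9}→60  {2,4,5,7,8,9}→15  {2,5,6,7,8,9}→60  {3,4,5,6,7,9}→6  {3,4,5,7,8,9}→6  {4,5,6,7,8,9}→30
  7 left: {0,1,2,6,7,8,9}→210  {0,1,4,5,6,7,9}→35  {0,1,5,6,7,8,9}→140  {1,2,5,6,7,8,9}→210  {1,3,4,5,6,7,9}→21  {1,4,5,6,7,8,9}→105  {2,3,4,5,7,8,9}→21  {2,4,5,6,7,8,9}→105  {3,4,5,6,7,8,9}→42
  8 left: {0,1,2,5,6,7,8,9}→560  {0,1,3,4,5,6,7,9}→56  {0,1,4,5,6,7,8,9}→280  {1,2,4,5,6,7,8,9}→420  {1,3,4,5,6,7,8,9}→168  {2,3,4,5,6,7,8,9}→168
  placing 0:x first → 756 extensions
  placing 2:b first → 504 extensions
  placing 3:a first → 1260 extensions
total linear extensions = 2520

2520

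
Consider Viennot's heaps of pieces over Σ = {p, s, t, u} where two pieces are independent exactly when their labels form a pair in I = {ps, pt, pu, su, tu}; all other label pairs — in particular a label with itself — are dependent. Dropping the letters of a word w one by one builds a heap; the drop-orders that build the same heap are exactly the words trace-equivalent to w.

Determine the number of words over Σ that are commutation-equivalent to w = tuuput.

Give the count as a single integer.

0(t) covers ∅
1(u) covers ∅
2(u) covers 1:u
3(p) covers ∅
4(u) covers 2:u
5(t) covers 0:t
floor of heap: 0:t, 1:u, 3:p
completions by unplaced set U, small U first (add the entries for U minus each lowest piece of U):
  |U|=1: {3}:1  {4}:1  {5}:1
  |U|=2: {0,5}:1  {2,4}:1  {3,4}:2  {3,5}:2  {4,5}:2
  |U|=3: {0,3,5}:3  {0,4,5}:3  {1,2,4}:1  {2,3,4}:3  {2,4,5}:3  {3,4,5}:6
  |U|=4: {0,2,4,5}:6  {0,3,4,5}:12  {1,2,3,4}:4  {1,2,4,5}:4  {2,3,4,5}:12
  start at 0(t): 20
  start at 1(u): 30
  start at 3(p): 10
sum over floor = 60

60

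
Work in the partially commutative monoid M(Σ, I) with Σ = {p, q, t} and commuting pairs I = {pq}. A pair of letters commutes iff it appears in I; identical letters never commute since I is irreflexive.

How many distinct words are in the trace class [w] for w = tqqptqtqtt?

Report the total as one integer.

3

piece 0:t — minimal
piece 1:q rests on {0:t}
piece 2:q rests on {1:q}
piece 3:p rests on {0:t}
piece 4:t rests on {2:q, 3:p}
piece 5:q rests on {4:t}
piece 6:t rests on {5:q}
piece 7:q rests on {6:t}
piece 8:t rests on {7:q}
piece 9:t rests on {8:t}
minimal pieces: {0:t}
ways to finish when only these pieces remain (= sum over removing one remaining piece with nothing left below it):
  1 left: {9}→1
  2 left: {8,9}→1
  3 left: {7,8,9}→1
  4 left: {6,7,8,9}→1
  5 left: {5,6,7,8,9}→1
  6 left: {4,5,6,7,8,9}→1
  7 left: {2,4,5,6,7,8,9}→1  {3,4,5,6,7,8,9}→1
  8 left: {1,2,4,5,6,7,8,9}→1  {2,3,4,5,6,7,8,9}→2
  placing 0:t first → 3 extensions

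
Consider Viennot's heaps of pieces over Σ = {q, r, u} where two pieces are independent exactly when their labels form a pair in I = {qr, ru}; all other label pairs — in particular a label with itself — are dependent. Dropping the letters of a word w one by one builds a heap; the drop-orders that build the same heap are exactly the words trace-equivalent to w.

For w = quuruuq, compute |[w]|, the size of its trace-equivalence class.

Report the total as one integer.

7

piece 0:q — minimal
piece 1:u rests on {0:q}
piece 2:u rests on {1:u}
piece 3:r — minimal
piece 4:u rests on {2:u}
piece 5:u rests on {4:u}
piece 6:q rests on {5:u}
minimal pieces: {0:q, 3:r}
ways to finish when only these pieces remain (= sum over removing one remaining piece with nothing left below it):
  1 left: {3}→1  {6}→1
  2 left: {3,6}→2  {5,6}→1
  3 left: {3,5,6}→3  {4,5,6}→1
  4 left: {2,4,5,6}→1  {3,4,5,6}→4
  5 left: {1,2,4,5,6}→1  {2,3,4,5,6}→5
  placing 0:q first → 6 extensions
  placing 3:r first → 1 extensions
total linear extensions = 7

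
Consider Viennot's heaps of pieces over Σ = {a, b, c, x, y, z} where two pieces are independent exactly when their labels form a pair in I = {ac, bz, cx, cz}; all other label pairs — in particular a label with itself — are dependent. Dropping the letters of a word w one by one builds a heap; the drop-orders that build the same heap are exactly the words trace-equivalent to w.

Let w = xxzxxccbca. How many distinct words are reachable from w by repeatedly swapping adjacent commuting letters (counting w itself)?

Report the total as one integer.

42

piece 0:x — minimal
piece 1:x rests on {0:x}
piece 2:z rests on {1:x}
piece 3:x rests on {2:z}
piece 4:x rests on {3:x}
piece 5:c — minimal
piece 6:c rests on {5:c}
piece 7:b rests on {4:x, 6:c}
piece 8:c rests on {7:b}
piece 9:a rests on {7:b}
minimal pieces: {0:x, 5:c}
ways to finish when only these pieces remain (= sum over removing one remaining piece with nothing left below it):
  1 left: {8}→1  {9}→1
  2 left: {8,9}→2
  3 left: {7,8,9}→2
  4 left: {4,7,8,9}→2  {6,7,8,9}→2
  5 left: {3,4,7,8,9}→2  {4,6,7,8,9}→4  {5,6,7,8,9}→2
  6 left: {2,3,4,7,8,9}→2  {3,4,6,7,8,9}→6  {4,5,6,7,8,9}→6
  7 left: {1,2,3,4,7,8,9}→2  {2,3,4,6,7,8,9}→8  {3,4,5,6,7,8,9}→12
  8 left: {0,1,2,3,4,7,8,9}→2  {1,2,3,4,6,7,8,9}→10  {2,3,4,5,6,7,8,9}→20
  placing 0:x first → 30 extensions
  placing 5:c first → 12 extensions
total linear extensions = 42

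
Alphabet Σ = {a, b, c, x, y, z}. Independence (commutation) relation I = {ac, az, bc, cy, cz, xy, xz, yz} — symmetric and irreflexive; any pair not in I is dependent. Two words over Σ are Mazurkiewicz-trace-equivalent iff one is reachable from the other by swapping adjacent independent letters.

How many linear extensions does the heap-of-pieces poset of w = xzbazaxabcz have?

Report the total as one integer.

#0=x has no predecessor
#1=z has no predecessor
#2=b depends on [0:x, 1:z]
#3=a depends on [2:b]
#4=z depends on [2:b]
#5=a depends on [3:a]
#6=x depends on [5:a]
#7=a depends on [6:x]
#8=b depends on [4:z, 7:a]
#9=c depends on [6:x]
#10=z depends on [8:b]
sources: [0:x, 1:z]
N(rest) = Σ N(rest − s) over sources s of rest; N(one piece) = 1:
  size 1 → [9]=1  [10]=1
  size 2 → [8,10]=1  [9,10]=2
  size 3 → [4,8,10]=1  [7,8,10]=1  [8,9,10]=3
  size 4 → [4,7,8,10]=2  [4,8,9,10]=4  [7,8,9,10]=4
  size 5 → [4,7,8,9,10]=10  [6,7,8,9,10]=4
  size 6 → [4,6,7,8,9,10]=14  [5,6,7,8,9,10]=4
  size 7 → [3,5,6,7,8,9,10]=4  [4,5,6,7,8,9,10]=18
  size 8 → [3,4,5,6,7,8,9,10]=22
  size 9 → [2,3,4,5,6,7,8,9,10]=22
  first=0(x) contributes 22
  first=1(z) contributes 22
|[w]| = 44

44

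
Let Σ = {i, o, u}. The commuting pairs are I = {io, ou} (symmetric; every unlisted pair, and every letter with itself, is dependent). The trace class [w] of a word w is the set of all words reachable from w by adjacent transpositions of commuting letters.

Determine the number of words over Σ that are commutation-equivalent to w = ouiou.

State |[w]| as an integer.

drop 0:o onto floor
drop 1:u onto floor
drop 2:i onto {1:u}
drop 3:o onto {0:o}
drop 4:u onto {2:i}
ground layer = {0:o, 1:u}
drop-orders for the pieces not yet dropped (sum over which currently-grounded one goes next):
  1 to go: {3} 1  {4} 1
  2 to go: {0,3} 1  {2,4} 1  {3,4} 2
  3 to go: {0,3,4} 3  {1,2,4} 1  {2,3,4} 3
  if 0:o drops first: 4 orders
  if 1:u drops first: 6 orders
heap linearizations: 10

10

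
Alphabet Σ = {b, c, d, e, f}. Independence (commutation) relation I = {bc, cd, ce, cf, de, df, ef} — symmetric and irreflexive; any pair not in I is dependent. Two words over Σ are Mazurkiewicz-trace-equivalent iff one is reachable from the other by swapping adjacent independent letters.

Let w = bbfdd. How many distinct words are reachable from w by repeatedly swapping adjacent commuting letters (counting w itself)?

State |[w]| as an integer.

3

#0=b has no predecessor
#1=b depends on [0:b]
#2=f depends on [1:b]
#3=d depends on [1:b]
#4=d depends on [3:d]
sources: [0:b]
N(rest) = Σ N(rest − s) over sources s of rest; N(one piece) = 1:
  size 1 → [2]=1  [4]=1
  size 2 → [2,4]=2  [3,4]=1
  size 3 → [2,3,4]=3
  first=0(b) contributes 3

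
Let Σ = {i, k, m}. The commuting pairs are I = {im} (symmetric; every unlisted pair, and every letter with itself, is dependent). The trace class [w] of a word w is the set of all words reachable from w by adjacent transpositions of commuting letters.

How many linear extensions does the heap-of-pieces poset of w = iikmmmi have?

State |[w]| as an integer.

4

drop 0:i onto floor
drop 1:i onto {0:i}
drop 2:k onto {1:i}
drop 3:m onto {2:k}
drop 4:m onto {3:m}
drop 5:m onto {4:m}
drop 6:i onto {2:k}
ground layer = {0:i}
drop-orders for the pieces not yet dropped (sum over which currently-grounded one goes next):
  1 to go: {5} 1  {6} 1
  2 to go: {4,5} 1  {5,6} 2
  3 to go: {3,4,5} 1  {4,5,6} 3
  4 to go: {3,4,5,6} 4
  5 to go: {2,3,4,5,6} 4
  if 0:i drops first: 4 orders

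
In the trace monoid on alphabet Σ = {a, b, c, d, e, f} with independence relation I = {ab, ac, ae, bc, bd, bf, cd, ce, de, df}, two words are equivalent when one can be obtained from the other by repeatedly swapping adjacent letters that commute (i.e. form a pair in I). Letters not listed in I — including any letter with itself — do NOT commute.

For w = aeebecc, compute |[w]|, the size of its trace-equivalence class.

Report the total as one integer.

0(a) covers ∅
1(e) covers ∅
2(e) covers 1:e
3(b) covers 2:e
4(e) covers 3:b
5(c) covers ∅
6(c) covers 5:c
floor of heap: 0:a, 1:e, 5:c
completions by unplaced set U, small U first (add the entries for U minus each lowest piece of U):
  |U|=1: {0}:1  {4}:1  {6}:1
  |U|=2: {0,4}:2  {0,6}:2  {3,4}:1  {4,6}:2  {5,6}:1
  |U|=3: {0,3,4}:3  {0,4,6}:6  {0,5,6}:3  {2,3,4}:1  {3,4,6}:3  {4,5,6}:3
  |U|=4: {0,2,3,4}:4  {0,3,4,6}:12  {0,4,5,6}:12  {1,2,3,4}:1  {2,3,4,6}:4  {3,4,5,6}:6
  |U|=5: {0,1,2,3,4}:5  {0,2,3,4,6}:20  {0,3,4,5,6}:30  {1,2,3,4,6}:5  {2,3,4,5,6}:10
  start at 0(a): 15
  start at 1(e): 60
  start at 5(c): 30
sum over floor = 105

105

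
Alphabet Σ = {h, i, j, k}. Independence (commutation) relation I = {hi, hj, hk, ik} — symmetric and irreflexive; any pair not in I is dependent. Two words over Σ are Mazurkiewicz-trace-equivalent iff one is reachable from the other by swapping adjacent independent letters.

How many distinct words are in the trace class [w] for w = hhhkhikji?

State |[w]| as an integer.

0(h) covers ∅
1(h) covers 0:h
2(h) covers 1:h
3(k) covers ∅
4(h) covers 2:h
5(i) covers ∅
6(k) covers 3:k
7(j) covers 5:i, 6:k
8(i) covers 7:j
floor of heap: 0:h, 3:k, 5:i
completions by unplaced set U, small U first (add the entries for U minus each lowest piece of U):
  |U|=1: {4}:1  {8}:1
  |U|=2: {2,4}:1  {4,8}:2  {7,8}:1
  |U|=3: {1,2,4}:1  {2,4,8}:3  {4,7,8}:3  {5,7,8}:1  {6,7,8}:1
  |U|=4: {0,1,2,4}:1  {1,2,4,8}:4  {2,4,7,8}:6  {3,6,7,8}:1  {4,5,7,8}:4  {4,6,7,8}:4  {5,6,7,8}:2
  |U|=5: {0,1,2,4,8}:5  {1,2,4,7,8}:10  {2,4,5,7,8}:10  {2,4,6,7,8}:10  {3,4,6,7,8}:5  {3,5,6,7,8}:3  {4,5,6,7,8}:10
  |U|=6: {0,1,2,4,7,8}:15  {1,2,4,5,7,8}:20  {1,2,4,6,7,8}:20  {2,3,4,6,7,8}:15  {2,4,5,6,7,8}:30  {3,4,5,6,7,8}:18
  |U|=7: {0,1,2,4,5,7,8}:35  {0,1,2,4,6,7,8}:35  {1,2,3,4,6,7,8}:35  {1,2,4,5,6,7,8}:70  {2,3,4,5,6,7,8}:63
  start at 0(h): 168
  start at 3(k): 140
  start at 5(i): 70
sum over floor = 378

378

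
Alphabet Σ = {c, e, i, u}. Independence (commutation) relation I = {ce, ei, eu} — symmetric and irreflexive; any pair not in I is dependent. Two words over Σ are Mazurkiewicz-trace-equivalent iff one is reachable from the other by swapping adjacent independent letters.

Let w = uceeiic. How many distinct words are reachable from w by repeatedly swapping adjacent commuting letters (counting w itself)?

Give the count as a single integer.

21

#0=u has no predecessor
#1=c depends on [0:u]
#2=e has no predecessor
#3=e depends on [2:e]
#4=i depends on [1:c]
#5=i depends on [4:i]
#6=c depends on [5:i]
sources: [0:u, 2:e]
N(rest) = Σ N(rest − s) over sources s of rest; N(one piece) = 1:
  size 1 → [3]=1  [6]=1
  size 2 → [2,3]=1  [3,6]=2  [5,6]=1
  size 3 → [2,3,6]=3  [3,5,6]=3  [4,5,6]=1
  size 4 → [1,4,5,6]=1  [2,3,5,6]=6  [3,4,5,6]=4
  size 5 → [0,1,4,5,6]=1  [1,3,4,5,6]=5  [2,3,4,5,6]=10
  first=0(u) contributes 15
  first=2(e) contributes 6
|[w]| = 21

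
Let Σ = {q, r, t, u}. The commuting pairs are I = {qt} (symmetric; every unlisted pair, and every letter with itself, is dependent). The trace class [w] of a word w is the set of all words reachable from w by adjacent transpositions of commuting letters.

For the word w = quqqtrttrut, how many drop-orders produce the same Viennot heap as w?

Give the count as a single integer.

3

#0=q has no predecessor
#1=u depends on [0:q]
#2=q depends on [1:u]
#3=q depends on [2:q]
#4=t depends on [1:u]
#5=r depends on [3:q, 4:t]
#6=t depends on [5:r]
#7=t depends on [6:t]
#8=r depends on [7:t]
#9=u depends on [8:r]
#10=t depends on [9:u]
sources: [0:q]
N(rest) = Σ N(rest − s) over sources s of rest; N(one piece) = 1:
  size 1 → [10]=1
  size 2 → [9,10]=1
  size 3 → [8,9,10]=1
  size 4 → [7,8,9,10]=1
  size 5 → [6,7,8,9,10]=1
  size 6 → [5,6,7,8,9,10]=1
  size 7 → [3,5,6,7,8,9,10]=1  [4,5,6,7,8,9,10]=1
  size 8 → [2,3,5,6,7,8,9,10]=1  [3,4,5,6,7,8,9,10]=2
  size 9 → [2,3,4,5,6,7,8,9,10]=3
  first=0(q) contributes 3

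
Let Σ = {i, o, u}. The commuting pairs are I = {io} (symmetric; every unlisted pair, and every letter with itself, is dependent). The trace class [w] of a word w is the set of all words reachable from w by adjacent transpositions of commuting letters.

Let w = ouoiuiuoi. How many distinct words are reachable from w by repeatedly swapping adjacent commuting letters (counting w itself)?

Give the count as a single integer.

4

piece 0:o — minimal
piece 1:u rests on {0:o}
piece 2:o rests on {1:u}
piece 3:i rests on {1:u}
piece 4:u rests on {2:o, 3:i}
piece 5:i rests on {4:u}
piece 6:u rests on {5:i}
piece 7:o rests on {6:u}
piece 8:i rests on {6:u}
minimal pieces: {0:o}
ways to finish when only these pieces remain (= sum over removing one remaining piece with nothing left below it):
  1 left: {7}→1  {8}→1
  2 left: {7,8}→2
  3 left: {6,7,8}→2
  4 left: {5,6,7,8}→2
  5 left: {4,5,6,7,8}→2
  6 left: {2,4,5,6,7,8}→2  {3,4,5,6,7,8}→2
  7 left: {2,3,4,5,6,7,8}→4
  placing 0:o first → 4 extensions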